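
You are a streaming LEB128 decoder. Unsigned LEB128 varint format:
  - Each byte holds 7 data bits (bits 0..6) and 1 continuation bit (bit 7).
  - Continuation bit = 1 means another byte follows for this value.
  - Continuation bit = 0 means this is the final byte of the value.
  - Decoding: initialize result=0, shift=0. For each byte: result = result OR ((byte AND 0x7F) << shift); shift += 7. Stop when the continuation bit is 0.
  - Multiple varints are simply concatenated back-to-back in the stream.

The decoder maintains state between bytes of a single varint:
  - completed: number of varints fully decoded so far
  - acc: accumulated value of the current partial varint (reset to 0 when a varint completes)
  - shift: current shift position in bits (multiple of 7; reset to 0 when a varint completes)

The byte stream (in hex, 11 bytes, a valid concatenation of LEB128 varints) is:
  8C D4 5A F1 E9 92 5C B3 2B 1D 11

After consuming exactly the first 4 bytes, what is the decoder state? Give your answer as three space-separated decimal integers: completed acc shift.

Answer: 1 113 7

Derivation:
byte[0]=0x8C cont=1 payload=0x0C: acc |= 12<<0 -> completed=0 acc=12 shift=7
byte[1]=0xD4 cont=1 payload=0x54: acc |= 84<<7 -> completed=0 acc=10764 shift=14
byte[2]=0x5A cont=0 payload=0x5A: varint #1 complete (value=1485324); reset -> completed=1 acc=0 shift=0
byte[3]=0xF1 cont=1 payload=0x71: acc |= 113<<0 -> completed=1 acc=113 shift=7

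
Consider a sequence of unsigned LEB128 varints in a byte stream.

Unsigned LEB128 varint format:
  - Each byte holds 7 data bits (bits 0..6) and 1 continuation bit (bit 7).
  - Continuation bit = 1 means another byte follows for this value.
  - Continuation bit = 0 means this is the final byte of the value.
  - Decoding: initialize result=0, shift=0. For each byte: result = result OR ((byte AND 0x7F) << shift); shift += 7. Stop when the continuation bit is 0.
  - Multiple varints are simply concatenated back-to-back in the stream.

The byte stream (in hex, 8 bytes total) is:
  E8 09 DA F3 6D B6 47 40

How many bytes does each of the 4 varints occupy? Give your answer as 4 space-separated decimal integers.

Answer: 2 3 2 1

Derivation:
  byte[0]=0xE8 cont=1 payload=0x68=104: acc |= 104<<0 -> acc=104 shift=7
  byte[1]=0x09 cont=0 payload=0x09=9: acc |= 9<<7 -> acc=1256 shift=14 [end]
Varint 1: bytes[0:2] = E8 09 -> value 1256 (2 byte(s))
  byte[2]=0xDA cont=1 payload=0x5A=90: acc |= 90<<0 -> acc=90 shift=7
  byte[3]=0xF3 cont=1 payload=0x73=115: acc |= 115<<7 -> acc=14810 shift=14
  byte[4]=0x6D cont=0 payload=0x6D=109: acc |= 109<<14 -> acc=1800666 shift=21 [end]
Varint 2: bytes[2:5] = DA F3 6D -> value 1800666 (3 byte(s))
  byte[5]=0xB6 cont=1 payload=0x36=54: acc |= 54<<0 -> acc=54 shift=7
  byte[6]=0x47 cont=0 payload=0x47=71: acc |= 71<<7 -> acc=9142 shift=14 [end]
Varint 3: bytes[5:7] = B6 47 -> value 9142 (2 byte(s))
  byte[7]=0x40 cont=0 payload=0x40=64: acc |= 64<<0 -> acc=64 shift=7 [end]
Varint 4: bytes[7:8] = 40 -> value 64 (1 byte(s))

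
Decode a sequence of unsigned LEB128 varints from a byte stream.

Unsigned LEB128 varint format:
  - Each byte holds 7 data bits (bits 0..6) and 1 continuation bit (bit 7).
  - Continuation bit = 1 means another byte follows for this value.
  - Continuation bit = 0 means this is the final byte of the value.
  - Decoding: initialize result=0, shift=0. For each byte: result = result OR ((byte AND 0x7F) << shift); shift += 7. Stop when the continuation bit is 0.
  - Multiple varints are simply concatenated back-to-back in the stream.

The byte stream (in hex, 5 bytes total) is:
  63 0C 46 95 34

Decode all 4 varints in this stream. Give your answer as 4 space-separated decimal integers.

  byte[0]=0x63 cont=0 payload=0x63=99: acc |= 99<<0 -> acc=99 shift=7 [end]
Varint 1: bytes[0:1] = 63 -> value 99 (1 byte(s))
  byte[1]=0x0C cont=0 payload=0x0C=12: acc |= 12<<0 -> acc=12 shift=7 [end]
Varint 2: bytes[1:2] = 0C -> value 12 (1 byte(s))
  byte[2]=0x46 cont=0 payload=0x46=70: acc |= 70<<0 -> acc=70 shift=7 [end]
Varint 3: bytes[2:3] = 46 -> value 70 (1 byte(s))
  byte[3]=0x95 cont=1 payload=0x15=21: acc |= 21<<0 -> acc=21 shift=7
  byte[4]=0x34 cont=0 payload=0x34=52: acc |= 52<<7 -> acc=6677 shift=14 [end]
Varint 4: bytes[3:5] = 95 34 -> value 6677 (2 byte(s))

Answer: 99 12 70 6677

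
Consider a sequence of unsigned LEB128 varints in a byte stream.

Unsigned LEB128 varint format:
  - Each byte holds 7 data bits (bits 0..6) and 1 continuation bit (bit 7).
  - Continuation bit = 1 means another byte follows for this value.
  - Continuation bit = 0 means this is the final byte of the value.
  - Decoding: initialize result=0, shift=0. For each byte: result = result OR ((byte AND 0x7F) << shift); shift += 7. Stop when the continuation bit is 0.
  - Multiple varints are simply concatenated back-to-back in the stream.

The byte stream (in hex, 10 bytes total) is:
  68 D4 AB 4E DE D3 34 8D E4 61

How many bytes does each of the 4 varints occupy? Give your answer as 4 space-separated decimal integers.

  byte[0]=0x68 cont=0 payload=0x68=104: acc |= 104<<0 -> acc=104 shift=7 [end]
Varint 1: bytes[0:1] = 68 -> value 104 (1 byte(s))
  byte[1]=0xD4 cont=1 payload=0x54=84: acc |= 84<<0 -> acc=84 shift=7
  byte[2]=0xAB cont=1 payload=0x2B=43: acc |= 43<<7 -> acc=5588 shift=14
  byte[3]=0x4E cont=0 payload=0x4E=78: acc |= 78<<14 -> acc=1283540 shift=21 [end]
Varint 2: bytes[1:4] = D4 AB 4E -> value 1283540 (3 byte(s))
  byte[4]=0xDE cont=1 payload=0x5E=94: acc |= 94<<0 -> acc=94 shift=7
  byte[5]=0xD3 cont=1 payload=0x53=83: acc |= 83<<7 -> acc=10718 shift=14
  byte[6]=0x34 cont=0 payload=0x34=52: acc |= 52<<14 -> acc=862686 shift=21 [end]
Varint 3: bytes[4:7] = DE D3 34 -> value 862686 (3 byte(s))
  byte[7]=0x8D cont=1 payload=0x0D=13: acc |= 13<<0 -> acc=13 shift=7
  byte[8]=0xE4 cont=1 payload=0x64=100: acc |= 100<<7 -> acc=12813 shift=14
  byte[9]=0x61 cont=0 payload=0x61=97: acc |= 97<<14 -> acc=1602061 shift=21 [end]
Varint 4: bytes[7:10] = 8D E4 61 -> value 1602061 (3 byte(s))

Answer: 1 3 3 3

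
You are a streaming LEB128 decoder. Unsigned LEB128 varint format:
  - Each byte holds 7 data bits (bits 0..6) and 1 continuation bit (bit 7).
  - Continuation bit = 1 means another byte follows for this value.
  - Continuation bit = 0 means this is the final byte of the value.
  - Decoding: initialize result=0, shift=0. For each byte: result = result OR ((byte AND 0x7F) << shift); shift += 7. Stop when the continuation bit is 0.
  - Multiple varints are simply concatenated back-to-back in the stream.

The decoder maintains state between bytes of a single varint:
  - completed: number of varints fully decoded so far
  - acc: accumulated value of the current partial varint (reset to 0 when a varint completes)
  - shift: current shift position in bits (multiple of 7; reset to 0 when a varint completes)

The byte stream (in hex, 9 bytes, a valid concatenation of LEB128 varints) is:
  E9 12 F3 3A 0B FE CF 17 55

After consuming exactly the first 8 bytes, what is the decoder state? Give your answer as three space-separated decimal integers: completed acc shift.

byte[0]=0xE9 cont=1 payload=0x69: acc |= 105<<0 -> completed=0 acc=105 shift=7
byte[1]=0x12 cont=0 payload=0x12: varint #1 complete (value=2409); reset -> completed=1 acc=0 shift=0
byte[2]=0xF3 cont=1 payload=0x73: acc |= 115<<0 -> completed=1 acc=115 shift=7
byte[3]=0x3A cont=0 payload=0x3A: varint #2 complete (value=7539); reset -> completed=2 acc=0 shift=0
byte[4]=0x0B cont=0 payload=0x0B: varint #3 complete (value=11); reset -> completed=3 acc=0 shift=0
byte[5]=0xFE cont=1 payload=0x7E: acc |= 126<<0 -> completed=3 acc=126 shift=7
byte[6]=0xCF cont=1 payload=0x4F: acc |= 79<<7 -> completed=3 acc=10238 shift=14
byte[7]=0x17 cont=0 payload=0x17: varint #4 complete (value=387070); reset -> completed=4 acc=0 shift=0

Answer: 4 0 0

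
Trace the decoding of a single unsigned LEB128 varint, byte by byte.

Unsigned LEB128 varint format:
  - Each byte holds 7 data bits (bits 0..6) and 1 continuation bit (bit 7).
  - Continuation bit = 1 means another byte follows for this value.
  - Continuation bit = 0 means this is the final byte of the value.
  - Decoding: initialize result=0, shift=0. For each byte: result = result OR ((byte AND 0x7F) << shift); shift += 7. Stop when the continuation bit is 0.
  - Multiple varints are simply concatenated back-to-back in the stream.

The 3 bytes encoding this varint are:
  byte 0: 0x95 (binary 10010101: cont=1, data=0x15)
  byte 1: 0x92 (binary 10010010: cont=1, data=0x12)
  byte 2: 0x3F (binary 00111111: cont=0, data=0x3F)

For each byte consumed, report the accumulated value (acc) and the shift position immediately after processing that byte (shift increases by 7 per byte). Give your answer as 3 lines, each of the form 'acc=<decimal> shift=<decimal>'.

byte 0=0x95: payload=0x15=21, contrib = 21<<0 = 21; acc -> 21, shift -> 7
byte 1=0x92: payload=0x12=18, contrib = 18<<7 = 2304; acc -> 2325, shift -> 14
byte 2=0x3F: payload=0x3F=63, contrib = 63<<14 = 1032192; acc -> 1034517, shift -> 21

Answer: acc=21 shift=7
acc=2325 shift=14
acc=1034517 shift=21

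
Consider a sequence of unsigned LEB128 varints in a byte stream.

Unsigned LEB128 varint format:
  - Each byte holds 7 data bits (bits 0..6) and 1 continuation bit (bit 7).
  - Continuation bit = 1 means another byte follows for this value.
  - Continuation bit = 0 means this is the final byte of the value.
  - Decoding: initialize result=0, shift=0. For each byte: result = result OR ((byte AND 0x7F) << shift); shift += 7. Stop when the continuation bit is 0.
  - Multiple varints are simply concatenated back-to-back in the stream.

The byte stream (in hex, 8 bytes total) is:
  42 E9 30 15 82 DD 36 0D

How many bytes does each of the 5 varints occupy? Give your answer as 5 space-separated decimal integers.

Answer: 1 2 1 3 1

Derivation:
  byte[0]=0x42 cont=0 payload=0x42=66: acc |= 66<<0 -> acc=66 shift=7 [end]
Varint 1: bytes[0:1] = 42 -> value 66 (1 byte(s))
  byte[1]=0xE9 cont=1 payload=0x69=105: acc |= 105<<0 -> acc=105 shift=7
  byte[2]=0x30 cont=0 payload=0x30=48: acc |= 48<<7 -> acc=6249 shift=14 [end]
Varint 2: bytes[1:3] = E9 30 -> value 6249 (2 byte(s))
  byte[3]=0x15 cont=0 payload=0x15=21: acc |= 21<<0 -> acc=21 shift=7 [end]
Varint 3: bytes[3:4] = 15 -> value 21 (1 byte(s))
  byte[4]=0x82 cont=1 payload=0x02=2: acc |= 2<<0 -> acc=2 shift=7
  byte[5]=0xDD cont=1 payload=0x5D=93: acc |= 93<<7 -> acc=11906 shift=14
  byte[6]=0x36 cont=0 payload=0x36=54: acc |= 54<<14 -> acc=896642 shift=21 [end]
Varint 4: bytes[4:7] = 82 DD 36 -> value 896642 (3 byte(s))
  byte[7]=0x0D cont=0 payload=0x0D=13: acc |= 13<<0 -> acc=13 shift=7 [end]
Varint 5: bytes[7:8] = 0D -> value 13 (1 byte(s))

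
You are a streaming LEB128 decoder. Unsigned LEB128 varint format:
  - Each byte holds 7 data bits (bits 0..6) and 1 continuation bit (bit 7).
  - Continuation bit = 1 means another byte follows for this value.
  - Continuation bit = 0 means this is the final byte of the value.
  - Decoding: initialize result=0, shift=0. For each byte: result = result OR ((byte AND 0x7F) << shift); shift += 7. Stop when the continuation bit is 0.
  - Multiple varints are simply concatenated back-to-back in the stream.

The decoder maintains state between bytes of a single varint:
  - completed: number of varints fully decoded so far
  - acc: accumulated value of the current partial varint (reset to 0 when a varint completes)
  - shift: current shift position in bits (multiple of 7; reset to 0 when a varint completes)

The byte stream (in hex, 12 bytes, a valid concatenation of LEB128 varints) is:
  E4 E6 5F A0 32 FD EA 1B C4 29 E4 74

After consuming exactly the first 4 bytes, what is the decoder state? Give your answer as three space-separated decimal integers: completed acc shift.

byte[0]=0xE4 cont=1 payload=0x64: acc |= 100<<0 -> completed=0 acc=100 shift=7
byte[1]=0xE6 cont=1 payload=0x66: acc |= 102<<7 -> completed=0 acc=13156 shift=14
byte[2]=0x5F cont=0 payload=0x5F: varint #1 complete (value=1569636); reset -> completed=1 acc=0 shift=0
byte[3]=0xA0 cont=1 payload=0x20: acc |= 32<<0 -> completed=1 acc=32 shift=7

Answer: 1 32 7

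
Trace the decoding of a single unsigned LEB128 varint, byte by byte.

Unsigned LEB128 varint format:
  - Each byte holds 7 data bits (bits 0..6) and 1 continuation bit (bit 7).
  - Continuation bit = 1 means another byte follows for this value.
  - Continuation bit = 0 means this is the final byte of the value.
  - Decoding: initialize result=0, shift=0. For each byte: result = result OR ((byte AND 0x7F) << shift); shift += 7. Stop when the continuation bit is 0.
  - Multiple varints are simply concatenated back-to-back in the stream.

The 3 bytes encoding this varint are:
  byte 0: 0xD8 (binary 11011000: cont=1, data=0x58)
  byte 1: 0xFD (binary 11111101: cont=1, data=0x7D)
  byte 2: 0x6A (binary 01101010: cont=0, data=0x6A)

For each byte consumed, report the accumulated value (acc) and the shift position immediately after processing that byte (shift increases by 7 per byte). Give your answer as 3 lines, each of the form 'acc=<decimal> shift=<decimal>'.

Answer: acc=88 shift=7
acc=16088 shift=14
acc=1752792 shift=21

Derivation:
byte 0=0xD8: payload=0x58=88, contrib = 88<<0 = 88; acc -> 88, shift -> 7
byte 1=0xFD: payload=0x7D=125, contrib = 125<<7 = 16000; acc -> 16088, shift -> 14
byte 2=0x6A: payload=0x6A=106, contrib = 106<<14 = 1736704; acc -> 1752792, shift -> 21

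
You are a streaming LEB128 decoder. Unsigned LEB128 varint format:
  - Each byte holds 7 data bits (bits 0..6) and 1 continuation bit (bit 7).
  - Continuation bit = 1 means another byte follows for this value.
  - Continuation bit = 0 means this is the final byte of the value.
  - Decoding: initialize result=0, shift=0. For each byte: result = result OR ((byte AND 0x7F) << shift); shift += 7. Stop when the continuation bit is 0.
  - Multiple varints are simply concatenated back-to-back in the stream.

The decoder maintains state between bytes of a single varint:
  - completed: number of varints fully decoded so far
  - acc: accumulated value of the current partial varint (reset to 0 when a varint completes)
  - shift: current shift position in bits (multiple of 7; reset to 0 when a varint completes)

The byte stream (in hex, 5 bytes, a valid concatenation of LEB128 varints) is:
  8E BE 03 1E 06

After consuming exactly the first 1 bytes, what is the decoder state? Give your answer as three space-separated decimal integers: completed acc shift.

Answer: 0 14 7

Derivation:
byte[0]=0x8E cont=1 payload=0x0E: acc |= 14<<0 -> completed=0 acc=14 shift=7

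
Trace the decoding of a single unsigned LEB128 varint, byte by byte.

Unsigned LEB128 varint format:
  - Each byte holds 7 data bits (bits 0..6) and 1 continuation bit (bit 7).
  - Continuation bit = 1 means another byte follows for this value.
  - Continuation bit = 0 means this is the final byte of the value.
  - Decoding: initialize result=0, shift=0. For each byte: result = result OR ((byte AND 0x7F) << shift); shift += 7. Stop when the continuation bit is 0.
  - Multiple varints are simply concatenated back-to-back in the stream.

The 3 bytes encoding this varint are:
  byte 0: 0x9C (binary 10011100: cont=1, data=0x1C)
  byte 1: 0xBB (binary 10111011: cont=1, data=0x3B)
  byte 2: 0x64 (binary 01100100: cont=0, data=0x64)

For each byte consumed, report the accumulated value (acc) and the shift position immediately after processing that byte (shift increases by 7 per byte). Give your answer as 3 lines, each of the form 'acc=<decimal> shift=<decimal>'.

byte 0=0x9C: payload=0x1C=28, contrib = 28<<0 = 28; acc -> 28, shift -> 7
byte 1=0xBB: payload=0x3B=59, contrib = 59<<7 = 7552; acc -> 7580, shift -> 14
byte 2=0x64: payload=0x64=100, contrib = 100<<14 = 1638400; acc -> 1645980, shift -> 21

Answer: acc=28 shift=7
acc=7580 shift=14
acc=1645980 shift=21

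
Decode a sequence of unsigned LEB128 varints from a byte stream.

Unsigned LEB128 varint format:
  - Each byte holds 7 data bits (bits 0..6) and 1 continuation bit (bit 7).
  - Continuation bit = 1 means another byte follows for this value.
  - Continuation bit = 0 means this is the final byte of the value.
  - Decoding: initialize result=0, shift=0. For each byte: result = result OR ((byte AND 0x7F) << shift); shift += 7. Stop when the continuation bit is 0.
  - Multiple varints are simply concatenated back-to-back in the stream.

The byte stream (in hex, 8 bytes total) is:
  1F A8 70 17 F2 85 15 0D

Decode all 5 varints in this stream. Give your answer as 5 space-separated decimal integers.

Answer: 31 14376 23 344818 13

Derivation:
  byte[0]=0x1F cont=0 payload=0x1F=31: acc |= 31<<0 -> acc=31 shift=7 [end]
Varint 1: bytes[0:1] = 1F -> value 31 (1 byte(s))
  byte[1]=0xA8 cont=1 payload=0x28=40: acc |= 40<<0 -> acc=40 shift=7
  byte[2]=0x70 cont=0 payload=0x70=112: acc |= 112<<7 -> acc=14376 shift=14 [end]
Varint 2: bytes[1:3] = A8 70 -> value 14376 (2 byte(s))
  byte[3]=0x17 cont=0 payload=0x17=23: acc |= 23<<0 -> acc=23 shift=7 [end]
Varint 3: bytes[3:4] = 17 -> value 23 (1 byte(s))
  byte[4]=0xF2 cont=1 payload=0x72=114: acc |= 114<<0 -> acc=114 shift=7
  byte[5]=0x85 cont=1 payload=0x05=5: acc |= 5<<7 -> acc=754 shift=14
  byte[6]=0x15 cont=0 payload=0x15=21: acc |= 21<<14 -> acc=344818 shift=21 [end]
Varint 4: bytes[4:7] = F2 85 15 -> value 344818 (3 byte(s))
  byte[7]=0x0D cont=0 payload=0x0D=13: acc |= 13<<0 -> acc=13 shift=7 [end]
Varint 5: bytes[7:8] = 0D -> value 13 (1 byte(s))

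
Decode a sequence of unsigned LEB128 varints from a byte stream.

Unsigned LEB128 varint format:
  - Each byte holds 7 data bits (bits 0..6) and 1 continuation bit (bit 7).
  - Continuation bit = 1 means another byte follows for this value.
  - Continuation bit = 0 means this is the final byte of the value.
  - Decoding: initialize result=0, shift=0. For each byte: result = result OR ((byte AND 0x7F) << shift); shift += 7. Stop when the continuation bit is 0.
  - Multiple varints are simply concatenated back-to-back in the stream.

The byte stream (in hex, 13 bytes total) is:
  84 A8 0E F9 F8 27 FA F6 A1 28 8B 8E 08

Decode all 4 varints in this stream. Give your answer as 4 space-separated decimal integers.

  byte[0]=0x84 cont=1 payload=0x04=4: acc |= 4<<0 -> acc=4 shift=7
  byte[1]=0xA8 cont=1 payload=0x28=40: acc |= 40<<7 -> acc=5124 shift=14
  byte[2]=0x0E cont=0 payload=0x0E=14: acc |= 14<<14 -> acc=234500 shift=21 [end]
Varint 1: bytes[0:3] = 84 A8 0E -> value 234500 (3 byte(s))
  byte[3]=0xF9 cont=1 payload=0x79=121: acc |= 121<<0 -> acc=121 shift=7
  byte[4]=0xF8 cont=1 payload=0x78=120: acc |= 120<<7 -> acc=15481 shift=14
  byte[5]=0x27 cont=0 payload=0x27=39: acc |= 39<<14 -> acc=654457 shift=21 [end]
Varint 2: bytes[3:6] = F9 F8 27 -> value 654457 (3 byte(s))
  byte[6]=0xFA cont=1 payload=0x7A=122: acc |= 122<<0 -> acc=122 shift=7
  byte[7]=0xF6 cont=1 payload=0x76=118: acc |= 118<<7 -> acc=15226 shift=14
  byte[8]=0xA1 cont=1 payload=0x21=33: acc |= 33<<14 -> acc=555898 shift=21
  byte[9]=0x28 cont=0 payload=0x28=40: acc |= 40<<21 -> acc=84441978 shift=28 [end]
Varint 3: bytes[6:10] = FA F6 A1 28 -> value 84441978 (4 byte(s))
  byte[10]=0x8B cont=1 payload=0x0B=11: acc |= 11<<0 -> acc=11 shift=7
  byte[11]=0x8E cont=1 payload=0x0E=14: acc |= 14<<7 -> acc=1803 shift=14
  byte[12]=0x08 cont=0 payload=0x08=8: acc |= 8<<14 -> acc=132875 shift=21 [end]
Varint 4: bytes[10:13] = 8B 8E 08 -> value 132875 (3 byte(s))

Answer: 234500 654457 84441978 132875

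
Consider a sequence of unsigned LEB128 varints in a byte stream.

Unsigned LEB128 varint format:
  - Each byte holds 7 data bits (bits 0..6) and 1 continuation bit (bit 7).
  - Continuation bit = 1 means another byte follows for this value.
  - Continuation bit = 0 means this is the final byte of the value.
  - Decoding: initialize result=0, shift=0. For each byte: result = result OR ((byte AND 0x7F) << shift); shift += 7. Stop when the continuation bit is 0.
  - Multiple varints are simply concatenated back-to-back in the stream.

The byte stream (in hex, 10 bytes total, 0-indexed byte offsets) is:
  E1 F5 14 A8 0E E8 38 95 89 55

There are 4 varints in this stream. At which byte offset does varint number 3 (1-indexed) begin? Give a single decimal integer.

Answer: 5

Derivation:
  byte[0]=0xE1 cont=1 payload=0x61=97: acc |= 97<<0 -> acc=97 shift=7
  byte[1]=0xF5 cont=1 payload=0x75=117: acc |= 117<<7 -> acc=15073 shift=14
  byte[2]=0x14 cont=0 payload=0x14=20: acc |= 20<<14 -> acc=342753 shift=21 [end]
Varint 1: bytes[0:3] = E1 F5 14 -> value 342753 (3 byte(s))
  byte[3]=0xA8 cont=1 payload=0x28=40: acc |= 40<<0 -> acc=40 shift=7
  byte[4]=0x0E cont=0 payload=0x0E=14: acc |= 14<<7 -> acc=1832 shift=14 [end]
Varint 2: bytes[3:5] = A8 0E -> value 1832 (2 byte(s))
  byte[5]=0xE8 cont=1 payload=0x68=104: acc |= 104<<0 -> acc=104 shift=7
  byte[6]=0x38 cont=0 payload=0x38=56: acc |= 56<<7 -> acc=7272 shift=14 [end]
Varint 3: bytes[5:7] = E8 38 -> value 7272 (2 byte(s))
  byte[7]=0x95 cont=1 payload=0x15=21: acc |= 21<<0 -> acc=21 shift=7
  byte[8]=0x89 cont=1 payload=0x09=9: acc |= 9<<7 -> acc=1173 shift=14
  byte[9]=0x55 cont=0 payload=0x55=85: acc |= 85<<14 -> acc=1393813 shift=21 [end]
Varint 4: bytes[7:10] = 95 89 55 -> value 1393813 (3 byte(s))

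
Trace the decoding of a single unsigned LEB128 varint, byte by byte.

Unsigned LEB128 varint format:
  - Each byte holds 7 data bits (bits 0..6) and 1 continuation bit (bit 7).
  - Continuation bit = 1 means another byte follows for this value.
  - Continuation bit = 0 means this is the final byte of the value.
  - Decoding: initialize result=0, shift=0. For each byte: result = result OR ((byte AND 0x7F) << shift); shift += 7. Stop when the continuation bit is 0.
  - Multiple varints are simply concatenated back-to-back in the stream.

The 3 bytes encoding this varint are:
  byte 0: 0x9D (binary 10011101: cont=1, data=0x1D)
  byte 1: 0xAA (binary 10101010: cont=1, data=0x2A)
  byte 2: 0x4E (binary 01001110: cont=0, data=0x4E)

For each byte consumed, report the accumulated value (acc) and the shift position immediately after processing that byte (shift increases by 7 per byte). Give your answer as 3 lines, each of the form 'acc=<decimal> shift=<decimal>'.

byte 0=0x9D: payload=0x1D=29, contrib = 29<<0 = 29; acc -> 29, shift -> 7
byte 1=0xAA: payload=0x2A=42, contrib = 42<<7 = 5376; acc -> 5405, shift -> 14
byte 2=0x4E: payload=0x4E=78, contrib = 78<<14 = 1277952; acc -> 1283357, shift -> 21

Answer: acc=29 shift=7
acc=5405 shift=14
acc=1283357 shift=21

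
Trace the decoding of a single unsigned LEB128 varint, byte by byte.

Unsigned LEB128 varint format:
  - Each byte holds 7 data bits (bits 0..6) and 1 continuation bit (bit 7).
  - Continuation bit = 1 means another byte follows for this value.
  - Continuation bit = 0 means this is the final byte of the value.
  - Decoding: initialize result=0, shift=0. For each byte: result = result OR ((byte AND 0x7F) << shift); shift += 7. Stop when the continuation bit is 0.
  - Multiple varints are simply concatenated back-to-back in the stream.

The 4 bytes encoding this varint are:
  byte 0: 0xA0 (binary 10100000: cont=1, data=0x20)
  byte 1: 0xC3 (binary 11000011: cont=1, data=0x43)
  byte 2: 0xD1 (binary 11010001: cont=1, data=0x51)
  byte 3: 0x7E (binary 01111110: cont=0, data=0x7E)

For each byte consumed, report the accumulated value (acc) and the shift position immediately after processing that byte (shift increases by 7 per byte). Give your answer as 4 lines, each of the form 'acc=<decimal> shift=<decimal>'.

Answer: acc=32 shift=7
acc=8608 shift=14
acc=1335712 shift=21
acc=265576864 shift=28

Derivation:
byte 0=0xA0: payload=0x20=32, contrib = 32<<0 = 32; acc -> 32, shift -> 7
byte 1=0xC3: payload=0x43=67, contrib = 67<<7 = 8576; acc -> 8608, shift -> 14
byte 2=0xD1: payload=0x51=81, contrib = 81<<14 = 1327104; acc -> 1335712, shift -> 21
byte 3=0x7E: payload=0x7E=126, contrib = 126<<21 = 264241152; acc -> 265576864, shift -> 28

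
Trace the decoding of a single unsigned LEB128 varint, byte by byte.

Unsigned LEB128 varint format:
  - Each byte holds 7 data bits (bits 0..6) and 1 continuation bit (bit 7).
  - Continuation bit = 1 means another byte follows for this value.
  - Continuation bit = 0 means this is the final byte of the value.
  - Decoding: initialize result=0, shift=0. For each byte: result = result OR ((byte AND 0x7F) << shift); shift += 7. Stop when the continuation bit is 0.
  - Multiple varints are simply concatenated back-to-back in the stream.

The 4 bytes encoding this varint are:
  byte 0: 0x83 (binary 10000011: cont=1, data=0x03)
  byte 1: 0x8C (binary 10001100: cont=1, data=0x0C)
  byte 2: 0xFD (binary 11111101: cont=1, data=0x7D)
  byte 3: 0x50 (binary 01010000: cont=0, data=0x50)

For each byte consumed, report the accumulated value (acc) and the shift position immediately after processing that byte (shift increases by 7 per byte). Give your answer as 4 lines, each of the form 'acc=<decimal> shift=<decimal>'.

Answer: acc=3 shift=7
acc=1539 shift=14
acc=2049539 shift=21
acc=169821699 shift=28

Derivation:
byte 0=0x83: payload=0x03=3, contrib = 3<<0 = 3; acc -> 3, shift -> 7
byte 1=0x8C: payload=0x0C=12, contrib = 12<<7 = 1536; acc -> 1539, shift -> 14
byte 2=0xFD: payload=0x7D=125, contrib = 125<<14 = 2048000; acc -> 2049539, shift -> 21
byte 3=0x50: payload=0x50=80, contrib = 80<<21 = 167772160; acc -> 169821699, shift -> 28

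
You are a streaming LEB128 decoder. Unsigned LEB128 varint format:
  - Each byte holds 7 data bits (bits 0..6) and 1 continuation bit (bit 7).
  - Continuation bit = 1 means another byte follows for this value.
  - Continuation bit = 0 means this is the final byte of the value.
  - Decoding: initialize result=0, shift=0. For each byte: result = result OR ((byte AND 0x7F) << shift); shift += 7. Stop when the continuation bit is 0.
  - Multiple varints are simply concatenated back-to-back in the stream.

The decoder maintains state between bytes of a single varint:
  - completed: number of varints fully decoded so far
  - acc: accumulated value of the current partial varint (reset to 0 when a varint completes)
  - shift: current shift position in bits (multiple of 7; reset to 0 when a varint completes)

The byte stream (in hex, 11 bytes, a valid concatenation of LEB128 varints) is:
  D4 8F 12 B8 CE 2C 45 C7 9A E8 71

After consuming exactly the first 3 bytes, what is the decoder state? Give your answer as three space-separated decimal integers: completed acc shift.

byte[0]=0xD4 cont=1 payload=0x54: acc |= 84<<0 -> completed=0 acc=84 shift=7
byte[1]=0x8F cont=1 payload=0x0F: acc |= 15<<7 -> completed=0 acc=2004 shift=14
byte[2]=0x12 cont=0 payload=0x12: varint #1 complete (value=296916); reset -> completed=1 acc=0 shift=0

Answer: 1 0 0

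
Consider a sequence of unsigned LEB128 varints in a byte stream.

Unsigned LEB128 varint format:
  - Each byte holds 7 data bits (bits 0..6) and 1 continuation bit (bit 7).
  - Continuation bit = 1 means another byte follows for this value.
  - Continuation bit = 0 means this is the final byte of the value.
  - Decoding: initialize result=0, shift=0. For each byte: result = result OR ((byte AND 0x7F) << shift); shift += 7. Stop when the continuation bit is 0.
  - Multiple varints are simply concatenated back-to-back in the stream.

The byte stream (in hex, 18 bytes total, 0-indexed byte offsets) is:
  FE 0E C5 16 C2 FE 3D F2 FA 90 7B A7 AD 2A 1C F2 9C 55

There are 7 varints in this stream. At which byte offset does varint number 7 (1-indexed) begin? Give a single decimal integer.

  byte[0]=0xFE cont=1 payload=0x7E=126: acc |= 126<<0 -> acc=126 shift=7
  byte[1]=0x0E cont=0 payload=0x0E=14: acc |= 14<<7 -> acc=1918 shift=14 [end]
Varint 1: bytes[0:2] = FE 0E -> value 1918 (2 byte(s))
  byte[2]=0xC5 cont=1 payload=0x45=69: acc |= 69<<0 -> acc=69 shift=7
  byte[3]=0x16 cont=0 payload=0x16=22: acc |= 22<<7 -> acc=2885 shift=14 [end]
Varint 2: bytes[2:4] = C5 16 -> value 2885 (2 byte(s))
  byte[4]=0xC2 cont=1 payload=0x42=66: acc |= 66<<0 -> acc=66 shift=7
  byte[5]=0xFE cont=1 payload=0x7E=126: acc |= 126<<7 -> acc=16194 shift=14
  byte[6]=0x3D cont=0 payload=0x3D=61: acc |= 61<<14 -> acc=1015618 shift=21 [end]
Varint 3: bytes[4:7] = C2 FE 3D -> value 1015618 (3 byte(s))
  byte[7]=0xF2 cont=1 payload=0x72=114: acc |= 114<<0 -> acc=114 shift=7
  byte[8]=0xFA cont=1 payload=0x7A=122: acc |= 122<<7 -> acc=15730 shift=14
  byte[9]=0x90 cont=1 payload=0x10=16: acc |= 16<<14 -> acc=277874 shift=21
  byte[10]=0x7B cont=0 payload=0x7B=123: acc |= 123<<21 -> acc=258227570 shift=28 [end]
Varint 4: bytes[7:11] = F2 FA 90 7B -> value 258227570 (4 byte(s))
  byte[11]=0xA7 cont=1 payload=0x27=39: acc |= 39<<0 -> acc=39 shift=7
  byte[12]=0xAD cont=1 payload=0x2D=45: acc |= 45<<7 -> acc=5799 shift=14
  byte[13]=0x2A cont=0 payload=0x2A=42: acc |= 42<<14 -> acc=693927 shift=21 [end]
Varint 5: bytes[11:14] = A7 AD 2A -> value 693927 (3 byte(s))
  byte[14]=0x1C cont=0 payload=0x1C=28: acc |= 28<<0 -> acc=28 shift=7 [end]
Varint 6: bytes[14:15] = 1C -> value 28 (1 byte(s))
  byte[15]=0xF2 cont=1 payload=0x72=114: acc |= 114<<0 -> acc=114 shift=7
  byte[16]=0x9C cont=1 payload=0x1C=28: acc |= 28<<7 -> acc=3698 shift=14
  byte[17]=0x55 cont=0 payload=0x55=85: acc |= 85<<14 -> acc=1396338 shift=21 [end]
Varint 7: bytes[15:18] = F2 9C 55 -> value 1396338 (3 byte(s))

Answer: 15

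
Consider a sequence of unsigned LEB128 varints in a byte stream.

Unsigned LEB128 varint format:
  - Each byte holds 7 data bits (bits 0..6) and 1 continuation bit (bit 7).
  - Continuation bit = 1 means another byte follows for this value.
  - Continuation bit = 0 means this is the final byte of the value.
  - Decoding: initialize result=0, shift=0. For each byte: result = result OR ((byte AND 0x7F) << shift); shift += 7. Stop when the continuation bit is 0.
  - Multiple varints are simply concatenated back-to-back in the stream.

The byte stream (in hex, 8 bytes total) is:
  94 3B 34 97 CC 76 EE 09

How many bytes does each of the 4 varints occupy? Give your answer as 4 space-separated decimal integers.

  byte[0]=0x94 cont=1 payload=0x14=20: acc |= 20<<0 -> acc=20 shift=7
  byte[1]=0x3B cont=0 payload=0x3B=59: acc |= 59<<7 -> acc=7572 shift=14 [end]
Varint 1: bytes[0:2] = 94 3B -> value 7572 (2 byte(s))
  byte[2]=0x34 cont=0 payload=0x34=52: acc |= 52<<0 -> acc=52 shift=7 [end]
Varint 2: bytes[2:3] = 34 -> value 52 (1 byte(s))
  byte[3]=0x97 cont=1 payload=0x17=23: acc |= 23<<0 -> acc=23 shift=7
  byte[4]=0xCC cont=1 payload=0x4C=76: acc |= 76<<7 -> acc=9751 shift=14
  byte[5]=0x76 cont=0 payload=0x76=118: acc |= 118<<14 -> acc=1943063 shift=21 [end]
Varint 3: bytes[3:6] = 97 CC 76 -> value 1943063 (3 byte(s))
  byte[6]=0xEE cont=1 payload=0x6E=110: acc |= 110<<0 -> acc=110 shift=7
  byte[7]=0x09 cont=0 payload=0x09=9: acc |= 9<<7 -> acc=1262 shift=14 [end]
Varint 4: bytes[6:8] = EE 09 -> value 1262 (2 byte(s))

Answer: 2 1 3 2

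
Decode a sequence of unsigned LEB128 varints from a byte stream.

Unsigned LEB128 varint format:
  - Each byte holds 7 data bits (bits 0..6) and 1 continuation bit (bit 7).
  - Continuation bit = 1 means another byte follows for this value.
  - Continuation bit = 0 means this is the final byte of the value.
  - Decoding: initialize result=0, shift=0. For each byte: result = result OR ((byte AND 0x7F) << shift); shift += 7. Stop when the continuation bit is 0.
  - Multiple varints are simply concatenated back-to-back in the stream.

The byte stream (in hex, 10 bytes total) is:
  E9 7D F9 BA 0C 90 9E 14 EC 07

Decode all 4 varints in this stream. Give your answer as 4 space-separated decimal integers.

Answer: 16105 204153 331536 1004

Derivation:
  byte[0]=0xE9 cont=1 payload=0x69=105: acc |= 105<<0 -> acc=105 shift=7
  byte[1]=0x7D cont=0 payload=0x7D=125: acc |= 125<<7 -> acc=16105 shift=14 [end]
Varint 1: bytes[0:2] = E9 7D -> value 16105 (2 byte(s))
  byte[2]=0xF9 cont=1 payload=0x79=121: acc |= 121<<0 -> acc=121 shift=7
  byte[3]=0xBA cont=1 payload=0x3A=58: acc |= 58<<7 -> acc=7545 shift=14
  byte[4]=0x0C cont=0 payload=0x0C=12: acc |= 12<<14 -> acc=204153 shift=21 [end]
Varint 2: bytes[2:5] = F9 BA 0C -> value 204153 (3 byte(s))
  byte[5]=0x90 cont=1 payload=0x10=16: acc |= 16<<0 -> acc=16 shift=7
  byte[6]=0x9E cont=1 payload=0x1E=30: acc |= 30<<7 -> acc=3856 shift=14
  byte[7]=0x14 cont=0 payload=0x14=20: acc |= 20<<14 -> acc=331536 shift=21 [end]
Varint 3: bytes[5:8] = 90 9E 14 -> value 331536 (3 byte(s))
  byte[8]=0xEC cont=1 payload=0x6C=108: acc |= 108<<0 -> acc=108 shift=7
  byte[9]=0x07 cont=0 payload=0x07=7: acc |= 7<<7 -> acc=1004 shift=14 [end]
Varint 4: bytes[8:10] = EC 07 -> value 1004 (2 byte(s))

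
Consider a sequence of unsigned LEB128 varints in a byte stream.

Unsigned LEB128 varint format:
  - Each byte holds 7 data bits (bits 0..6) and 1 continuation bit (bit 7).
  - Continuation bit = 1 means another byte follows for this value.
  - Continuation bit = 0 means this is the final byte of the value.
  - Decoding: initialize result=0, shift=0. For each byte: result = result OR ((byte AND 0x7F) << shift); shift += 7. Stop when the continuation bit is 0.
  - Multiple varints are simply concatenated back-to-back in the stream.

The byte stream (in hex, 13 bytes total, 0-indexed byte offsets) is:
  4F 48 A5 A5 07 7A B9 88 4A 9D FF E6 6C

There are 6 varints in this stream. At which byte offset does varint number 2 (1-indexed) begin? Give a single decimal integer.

  byte[0]=0x4F cont=0 payload=0x4F=79: acc |= 79<<0 -> acc=79 shift=7 [end]
Varint 1: bytes[0:1] = 4F -> value 79 (1 byte(s))
  byte[1]=0x48 cont=0 payload=0x48=72: acc |= 72<<0 -> acc=72 shift=7 [end]
Varint 2: bytes[1:2] = 48 -> value 72 (1 byte(s))
  byte[2]=0xA5 cont=1 payload=0x25=37: acc |= 37<<0 -> acc=37 shift=7
  byte[3]=0xA5 cont=1 payload=0x25=37: acc |= 37<<7 -> acc=4773 shift=14
  byte[4]=0x07 cont=0 payload=0x07=7: acc |= 7<<14 -> acc=119461 shift=21 [end]
Varint 3: bytes[2:5] = A5 A5 07 -> value 119461 (3 byte(s))
  byte[5]=0x7A cont=0 payload=0x7A=122: acc |= 122<<0 -> acc=122 shift=7 [end]
Varint 4: bytes[5:6] = 7A -> value 122 (1 byte(s))
  byte[6]=0xB9 cont=1 payload=0x39=57: acc |= 57<<0 -> acc=57 shift=7
  byte[7]=0x88 cont=1 payload=0x08=8: acc |= 8<<7 -> acc=1081 shift=14
  byte[8]=0x4A cont=0 payload=0x4A=74: acc |= 74<<14 -> acc=1213497 shift=21 [end]
Varint 5: bytes[6:9] = B9 88 4A -> value 1213497 (3 byte(s))
  byte[9]=0x9D cont=1 payload=0x1D=29: acc |= 29<<0 -> acc=29 shift=7
  byte[10]=0xFF cont=1 payload=0x7F=127: acc |= 127<<7 -> acc=16285 shift=14
  byte[11]=0xE6 cont=1 payload=0x66=102: acc |= 102<<14 -> acc=1687453 shift=21
  byte[12]=0x6C cont=0 payload=0x6C=108: acc |= 108<<21 -> acc=228179869 shift=28 [end]
Varint 6: bytes[9:13] = 9D FF E6 6C -> value 228179869 (4 byte(s))

Answer: 1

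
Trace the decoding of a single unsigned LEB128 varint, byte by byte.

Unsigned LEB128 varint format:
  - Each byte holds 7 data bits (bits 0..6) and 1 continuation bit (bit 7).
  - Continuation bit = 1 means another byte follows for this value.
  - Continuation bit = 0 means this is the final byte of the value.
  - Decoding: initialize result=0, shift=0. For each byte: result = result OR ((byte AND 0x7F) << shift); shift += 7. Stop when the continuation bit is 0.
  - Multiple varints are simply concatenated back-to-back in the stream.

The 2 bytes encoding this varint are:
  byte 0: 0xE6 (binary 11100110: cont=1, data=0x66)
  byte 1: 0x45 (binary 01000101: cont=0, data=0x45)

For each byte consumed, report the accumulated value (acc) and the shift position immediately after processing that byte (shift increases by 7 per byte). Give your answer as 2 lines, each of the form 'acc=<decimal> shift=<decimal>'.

byte 0=0xE6: payload=0x66=102, contrib = 102<<0 = 102; acc -> 102, shift -> 7
byte 1=0x45: payload=0x45=69, contrib = 69<<7 = 8832; acc -> 8934, shift -> 14

Answer: acc=102 shift=7
acc=8934 shift=14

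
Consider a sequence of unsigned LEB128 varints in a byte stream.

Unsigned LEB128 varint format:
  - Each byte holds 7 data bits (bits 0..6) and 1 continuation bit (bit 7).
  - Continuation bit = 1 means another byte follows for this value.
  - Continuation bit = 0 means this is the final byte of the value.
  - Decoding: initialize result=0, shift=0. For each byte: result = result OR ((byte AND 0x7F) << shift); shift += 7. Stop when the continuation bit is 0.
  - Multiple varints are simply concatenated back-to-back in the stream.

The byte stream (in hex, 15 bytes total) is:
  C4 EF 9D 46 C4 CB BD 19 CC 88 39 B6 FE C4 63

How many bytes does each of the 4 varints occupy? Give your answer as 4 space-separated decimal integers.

  byte[0]=0xC4 cont=1 payload=0x44=68: acc |= 68<<0 -> acc=68 shift=7
  byte[1]=0xEF cont=1 payload=0x6F=111: acc |= 111<<7 -> acc=14276 shift=14
  byte[2]=0x9D cont=1 payload=0x1D=29: acc |= 29<<14 -> acc=489412 shift=21
  byte[3]=0x46 cont=0 payload=0x46=70: acc |= 70<<21 -> acc=147290052 shift=28 [end]
Varint 1: bytes[0:4] = C4 EF 9D 46 -> value 147290052 (4 byte(s))
  byte[4]=0xC4 cont=1 payload=0x44=68: acc |= 68<<0 -> acc=68 shift=7
  byte[5]=0xCB cont=1 payload=0x4B=75: acc |= 75<<7 -> acc=9668 shift=14
  byte[6]=0xBD cont=1 payload=0x3D=61: acc |= 61<<14 -> acc=1009092 shift=21
  byte[7]=0x19 cont=0 payload=0x19=25: acc |= 25<<21 -> acc=53437892 shift=28 [end]
Varint 2: bytes[4:8] = C4 CB BD 19 -> value 53437892 (4 byte(s))
  byte[8]=0xCC cont=1 payload=0x4C=76: acc |= 76<<0 -> acc=76 shift=7
  byte[9]=0x88 cont=1 payload=0x08=8: acc |= 8<<7 -> acc=1100 shift=14
  byte[10]=0x39 cont=0 payload=0x39=57: acc |= 57<<14 -> acc=934988 shift=21 [end]
Varint 3: bytes[8:11] = CC 88 39 -> value 934988 (3 byte(s))
  byte[11]=0xB6 cont=1 payload=0x36=54: acc |= 54<<0 -> acc=54 shift=7
  byte[12]=0xFE cont=1 payload=0x7E=126: acc |= 126<<7 -> acc=16182 shift=14
  byte[13]=0xC4 cont=1 payload=0x44=68: acc |= 68<<14 -> acc=1130294 shift=21
  byte[14]=0x63 cont=0 payload=0x63=99: acc |= 99<<21 -> acc=208748342 shift=28 [end]
Varint 4: bytes[11:15] = B6 FE C4 63 -> value 208748342 (4 byte(s))

Answer: 4 4 3 4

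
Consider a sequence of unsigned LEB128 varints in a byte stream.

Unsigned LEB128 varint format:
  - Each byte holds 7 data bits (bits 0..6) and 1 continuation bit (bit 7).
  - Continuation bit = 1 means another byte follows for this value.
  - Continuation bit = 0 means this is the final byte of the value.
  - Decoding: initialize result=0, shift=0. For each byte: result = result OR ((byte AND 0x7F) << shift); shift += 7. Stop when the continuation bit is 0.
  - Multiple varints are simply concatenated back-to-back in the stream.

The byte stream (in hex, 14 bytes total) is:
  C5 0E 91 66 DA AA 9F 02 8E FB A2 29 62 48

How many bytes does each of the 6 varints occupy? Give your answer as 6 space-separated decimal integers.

Answer: 2 2 4 4 1 1

Derivation:
  byte[0]=0xC5 cont=1 payload=0x45=69: acc |= 69<<0 -> acc=69 shift=7
  byte[1]=0x0E cont=0 payload=0x0E=14: acc |= 14<<7 -> acc=1861 shift=14 [end]
Varint 1: bytes[0:2] = C5 0E -> value 1861 (2 byte(s))
  byte[2]=0x91 cont=1 payload=0x11=17: acc |= 17<<0 -> acc=17 shift=7
  byte[3]=0x66 cont=0 payload=0x66=102: acc |= 102<<7 -> acc=13073 shift=14 [end]
Varint 2: bytes[2:4] = 91 66 -> value 13073 (2 byte(s))
  byte[4]=0xDA cont=1 payload=0x5A=90: acc |= 90<<0 -> acc=90 shift=7
  byte[5]=0xAA cont=1 payload=0x2A=42: acc |= 42<<7 -> acc=5466 shift=14
  byte[6]=0x9F cont=1 payload=0x1F=31: acc |= 31<<14 -> acc=513370 shift=21
  byte[7]=0x02 cont=0 payload=0x02=2: acc |= 2<<21 -> acc=4707674 shift=28 [end]
Varint 3: bytes[4:8] = DA AA 9F 02 -> value 4707674 (4 byte(s))
  byte[8]=0x8E cont=1 payload=0x0E=14: acc |= 14<<0 -> acc=14 shift=7
  byte[9]=0xFB cont=1 payload=0x7B=123: acc |= 123<<7 -> acc=15758 shift=14
  byte[10]=0xA2 cont=1 payload=0x22=34: acc |= 34<<14 -> acc=572814 shift=21
  byte[11]=0x29 cont=0 payload=0x29=41: acc |= 41<<21 -> acc=86556046 shift=28 [end]
Varint 4: bytes[8:12] = 8E FB A2 29 -> value 86556046 (4 byte(s))
  byte[12]=0x62 cont=0 payload=0x62=98: acc |= 98<<0 -> acc=98 shift=7 [end]
Varint 5: bytes[12:13] = 62 -> value 98 (1 byte(s))
  byte[13]=0x48 cont=0 payload=0x48=72: acc |= 72<<0 -> acc=72 shift=7 [end]
Varint 6: bytes[13:14] = 48 -> value 72 (1 byte(s))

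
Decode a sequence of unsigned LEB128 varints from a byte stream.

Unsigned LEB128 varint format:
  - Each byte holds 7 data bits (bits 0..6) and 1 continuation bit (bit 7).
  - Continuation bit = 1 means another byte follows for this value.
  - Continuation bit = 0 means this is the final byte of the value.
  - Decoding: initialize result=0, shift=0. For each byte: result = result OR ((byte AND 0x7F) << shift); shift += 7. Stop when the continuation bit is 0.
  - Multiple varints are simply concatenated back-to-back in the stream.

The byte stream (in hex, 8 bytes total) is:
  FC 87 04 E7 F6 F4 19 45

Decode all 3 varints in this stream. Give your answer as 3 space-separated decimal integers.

Answer: 66556 54344551 69

Derivation:
  byte[0]=0xFC cont=1 payload=0x7C=124: acc |= 124<<0 -> acc=124 shift=7
  byte[1]=0x87 cont=1 payload=0x07=7: acc |= 7<<7 -> acc=1020 shift=14
  byte[2]=0x04 cont=0 payload=0x04=4: acc |= 4<<14 -> acc=66556 shift=21 [end]
Varint 1: bytes[0:3] = FC 87 04 -> value 66556 (3 byte(s))
  byte[3]=0xE7 cont=1 payload=0x67=103: acc |= 103<<0 -> acc=103 shift=7
  byte[4]=0xF6 cont=1 payload=0x76=118: acc |= 118<<7 -> acc=15207 shift=14
  byte[5]=0xF4 cont=1 payload=0x74=116: acc |= 116<<14 -> acc=1915751 shift=21
  byte[6]=0x19 cont=0 payload=0x19=25: acc |= 25<<21 -> acc=54344551 shift=28 [end]
Varint 2: bytes[3:7] = E7 F6 F4 19 -> value 54344551 (4 byte(s))
  byte[7]=0x45 cont=0 payload=0x45=69: acc |= 69<<0 -> acc=69 shift=7 [end]
Varint 3: bytes[7:8] = 45 -> value 69 (1 byte(s))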